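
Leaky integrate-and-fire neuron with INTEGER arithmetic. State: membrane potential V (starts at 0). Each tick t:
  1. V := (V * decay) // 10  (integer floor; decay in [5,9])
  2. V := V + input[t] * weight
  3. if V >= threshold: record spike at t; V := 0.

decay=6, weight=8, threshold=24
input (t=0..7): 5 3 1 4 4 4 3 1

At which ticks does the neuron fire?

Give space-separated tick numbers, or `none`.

Answer: 0 1 3 4 5 6

Derivation:
t=0: input=5 -> V=0 FIRE
t=1: input=3 -> V=0 FIRE
t=2: input=1 -> V=8
t=3: input=4 -> V=0 FIRE
t=4: input=4 -> V=0 FIRE
t=5: input=4 -> V=0 FIRE
t=6: input=3 -> V=0 FIRE
t=7: input=1 -> V=8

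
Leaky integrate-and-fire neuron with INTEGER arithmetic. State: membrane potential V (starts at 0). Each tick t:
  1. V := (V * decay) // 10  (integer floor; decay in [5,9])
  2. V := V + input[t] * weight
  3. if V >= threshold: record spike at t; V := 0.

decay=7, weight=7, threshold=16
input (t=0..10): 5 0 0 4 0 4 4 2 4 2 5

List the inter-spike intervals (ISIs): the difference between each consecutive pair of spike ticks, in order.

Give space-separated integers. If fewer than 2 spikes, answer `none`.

Answer: 3 2 1 2 2

Derivation:
t=0: input=5 -> V=0 FIRE
t=1: input=0 -> V=0
t=2: input=0 -> V=0
t=3: input=4 -> V=0 FIRE
t=4: input=0 -> V=0
t=5: input=4 -> V=0 FIRE
t=6: input=4 -> V=0 FIRE
t=7: input=2 -> V=14
t=8: input=4 -> V=0 FIRE
t=9: input=2 -> V=14
t=10: input=5 -> V=0 FIRE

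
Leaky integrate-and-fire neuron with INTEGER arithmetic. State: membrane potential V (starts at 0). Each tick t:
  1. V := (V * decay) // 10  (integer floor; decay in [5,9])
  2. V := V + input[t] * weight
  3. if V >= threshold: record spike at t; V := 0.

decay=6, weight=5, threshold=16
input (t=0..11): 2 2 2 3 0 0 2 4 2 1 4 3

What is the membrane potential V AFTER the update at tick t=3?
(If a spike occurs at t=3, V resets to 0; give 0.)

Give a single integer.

t=0: input=2 -> V=10
t=1: input=2 -> V=0 FIRE
t=2: input=2 -> V=10
t=3: input=3 -> V=0 FIRE
t=4: input=0 -> V=0
t=5: input=0 -> V=0
t=6: input=2 -> V=10
t=7: input=4 -> V=0 FIRE
t=8: input=2 -> V=10
t=9: input=1 -> V=11
t=10: input=4 -> V=0 FIRE
t=11: input=3 -> V=15

Answer: 0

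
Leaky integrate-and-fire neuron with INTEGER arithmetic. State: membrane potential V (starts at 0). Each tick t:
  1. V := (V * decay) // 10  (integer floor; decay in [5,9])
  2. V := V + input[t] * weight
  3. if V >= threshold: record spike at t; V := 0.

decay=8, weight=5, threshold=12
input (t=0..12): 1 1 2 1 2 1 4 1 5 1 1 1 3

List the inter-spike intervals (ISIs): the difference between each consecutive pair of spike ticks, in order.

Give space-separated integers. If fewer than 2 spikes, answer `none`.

t=0: input=1 -> V=5
t=1: input=1 -> V=9
t=2: input=2 -> V=0 FIRE
t=3: input=1 -> V=5
t=4: input=2 -> V=0 FIRE
t=5: input=1 -> V=5
t=6: input=4 -> V=0 FIRE
t=7: input=1 -> V=5
t=8: input=5 -> V=0 FIRE
t=9: input=1 -> V=5
t=10: input=1 -> V=9
t=11: input=1 -> V=0 FIRE
t=12: input=3 -> V=0 FIRE

Answer: 2 2 2 3 1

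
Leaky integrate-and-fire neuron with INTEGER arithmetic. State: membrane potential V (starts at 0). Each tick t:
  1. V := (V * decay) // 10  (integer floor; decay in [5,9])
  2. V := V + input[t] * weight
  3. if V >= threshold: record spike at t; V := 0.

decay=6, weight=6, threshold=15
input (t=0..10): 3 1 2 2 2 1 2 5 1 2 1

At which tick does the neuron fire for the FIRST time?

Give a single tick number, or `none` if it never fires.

Answer: 0

Derivation:
t=0: input=3 -> V=0 FIRE
t=1: input=1 -> V=6
t=2: input=2 -> V=0 FIRE
t=3: input=2 -> V=12
t=4: input=2 -> V=0 FIRE
t=5: input=1 -> V=6
t=6: input=2 -> V=0 FIRE
t=7: input=5 -> V=0 FIRE
t=8: input=1 -> V=6
t=9: input=2 -> V=0 FIRE
t=10: input=1 -> V=6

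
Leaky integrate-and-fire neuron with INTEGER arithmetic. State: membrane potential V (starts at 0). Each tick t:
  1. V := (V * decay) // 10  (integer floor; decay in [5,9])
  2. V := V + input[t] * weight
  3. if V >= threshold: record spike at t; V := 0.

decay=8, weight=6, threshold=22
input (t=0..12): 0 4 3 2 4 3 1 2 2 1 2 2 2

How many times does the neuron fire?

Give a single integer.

Answer: 5

Derivation:
t=0: input=0 -> V=0
t=1: input=4 -> V=0 FIRE
t=2: input=3 -> V=18
t=3: input=2 -> V=0 FIRE
t=4: input=4 -> V=0 FIRE
t=5: input=3 -> V=18
t=6: input=1 -> V=20
t=7: input=2 -> V=0 FIRE
t=8: input=2 -> V=12
t=9: input=1 -> V=15
t=10: input=2 -> V=0 FIRE
t=11: input=2 -> V=12
t=12: input=2 -> V=21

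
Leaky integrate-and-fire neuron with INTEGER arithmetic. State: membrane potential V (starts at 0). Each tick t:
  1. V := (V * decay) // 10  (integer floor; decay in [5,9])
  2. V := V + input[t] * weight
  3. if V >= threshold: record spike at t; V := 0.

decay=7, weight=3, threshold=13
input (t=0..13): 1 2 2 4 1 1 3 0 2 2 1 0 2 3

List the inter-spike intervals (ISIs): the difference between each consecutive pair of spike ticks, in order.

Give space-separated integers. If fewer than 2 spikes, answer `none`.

Answer: 6 4

Derivation:
t=0: input=1 -> V=3
t=1: input=2 -> V=8
t=2: input=2 -> V=11
t=3: input=4 -> V=0 FIRE
t=4: input=1 -> V=3
t=5: input=1 -> V=5
t=6: input=3 -> V=12
t=7: input=0 -> V=8
t=8: input=2 -> V=11
t=9: input=2 -> V=0 FIRE
t=10: input=1 -> V=3
t=11: input=0 -> V=2
t=12: input=2 -> V=7
t=13: input=3 -> V=0 FIRE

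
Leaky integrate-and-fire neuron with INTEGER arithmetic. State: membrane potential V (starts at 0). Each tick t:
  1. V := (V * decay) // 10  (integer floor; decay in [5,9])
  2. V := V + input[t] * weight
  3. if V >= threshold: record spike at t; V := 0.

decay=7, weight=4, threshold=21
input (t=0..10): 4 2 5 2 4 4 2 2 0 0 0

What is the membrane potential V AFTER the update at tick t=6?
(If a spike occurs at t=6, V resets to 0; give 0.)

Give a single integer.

t=0: input=4 -> V=16
t=1: input=2 -> V=19
t=2: input=5 -> V=0 FIRE
t=3: input=2 -> V=8
t=4: input=4 -> V=0 FIRE
t=5: input=4 -> V=16
t=6: input=2 -> V=19
t=7: input=2 -> V=0 FIRE
t=8: input=0 -> V=0
t=9: input=0 -> V=0
t=10: input=0 -> V=0

Answer: 19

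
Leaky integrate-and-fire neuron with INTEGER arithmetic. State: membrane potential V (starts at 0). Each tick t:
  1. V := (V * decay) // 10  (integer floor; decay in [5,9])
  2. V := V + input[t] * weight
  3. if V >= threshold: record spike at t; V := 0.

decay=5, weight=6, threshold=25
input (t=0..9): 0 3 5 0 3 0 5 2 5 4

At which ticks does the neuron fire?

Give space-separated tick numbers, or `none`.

Answer: 2 6 8

Derivation:
t=0: input=0 -> V=0
t=1: input=3 -> V=18
t=2: input=5 -> V=0 FIRE
t=3: input=0 -> V=0
t=4: input=3 -> V=18
t=5: input=0 -> V=9
t=6: input=5 -> V=0 FIRE
t=7: input=2 -> V=12
t=8: input=5 -> V=0 FIRE
t=9: input=4 -> V=24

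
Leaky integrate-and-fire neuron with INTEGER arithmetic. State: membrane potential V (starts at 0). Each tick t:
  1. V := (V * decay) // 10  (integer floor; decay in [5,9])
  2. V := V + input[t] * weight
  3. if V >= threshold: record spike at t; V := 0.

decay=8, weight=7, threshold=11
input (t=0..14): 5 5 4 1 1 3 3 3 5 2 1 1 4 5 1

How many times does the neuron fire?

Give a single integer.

Answer: 12

Derivation:
t=0: input=5 -> V=0 FIRE
t=1: input=5 -> V=0 FIRE
t=2: input=4 -> V=0 FIRE
t=3: input=1 -> V=7
t=4: input=1 -> V=0 FIRE
t=5: input=3 -> V=0 FIRE
t=6: input=3 -> V=0 FIRE
t=7: input=3 -> V=0 FIRE
t=8: input=5 -> V=0 FIRE
t=9: input=2 -> V=0 FIRE
t=10: input=1 -> V=7
t=11: input=1 -> V=0 FIRE
t=12: input=4 -> V=0 FIRE
t=13: input=5 -> V=0 FIRE
t=14: input=1 -> V=7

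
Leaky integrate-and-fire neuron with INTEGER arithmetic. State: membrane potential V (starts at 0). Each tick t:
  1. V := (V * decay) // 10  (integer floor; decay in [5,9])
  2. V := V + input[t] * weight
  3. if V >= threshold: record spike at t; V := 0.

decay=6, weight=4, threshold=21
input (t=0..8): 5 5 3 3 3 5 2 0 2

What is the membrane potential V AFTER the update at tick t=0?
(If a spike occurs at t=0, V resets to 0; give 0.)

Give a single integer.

Answer: 20

Derivation:
t=0: input=5 -> V=20
t=1: input=5 -> V=0 FIRE
t=2: input=3 -> V=12
t=3: input=3 -> V=19
t=4: input=3 -> V=0 FIRE
t=5: input=5 -> V=20
t=6: input=2 -> V=20
t=7: input=0 -> V=12
t=8: input=2 -> V=15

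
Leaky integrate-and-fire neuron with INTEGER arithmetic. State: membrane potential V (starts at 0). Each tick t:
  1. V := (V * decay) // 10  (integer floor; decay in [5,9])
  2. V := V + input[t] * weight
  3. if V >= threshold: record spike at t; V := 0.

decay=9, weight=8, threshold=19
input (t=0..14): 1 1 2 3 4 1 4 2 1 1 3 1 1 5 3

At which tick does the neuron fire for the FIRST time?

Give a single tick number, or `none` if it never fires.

t=0: input=1 -> V=8
t=1: input=1 -> V=15
t=2: input=2 -> V=0 FIRE
t=3: input=3 -> V=0 FIRE
t=4: input=4 -> V=0 FIRE
t=5: input=1 -> V=8
t=6: input=4 -> V=0 FIRE
t=7: input=2 -> V=16
t=8: input=1 -> V=0 FIRE
t=9: input=1 -> V=8
t=10: input=3 -> V=0 FIRE
t=11: input=1 -> V=8
t=12: input=1 -> V=15
t=13: input=5 -> V=0 FIRE
t=14: input=3 -> V=0 FIRE

Answer: 2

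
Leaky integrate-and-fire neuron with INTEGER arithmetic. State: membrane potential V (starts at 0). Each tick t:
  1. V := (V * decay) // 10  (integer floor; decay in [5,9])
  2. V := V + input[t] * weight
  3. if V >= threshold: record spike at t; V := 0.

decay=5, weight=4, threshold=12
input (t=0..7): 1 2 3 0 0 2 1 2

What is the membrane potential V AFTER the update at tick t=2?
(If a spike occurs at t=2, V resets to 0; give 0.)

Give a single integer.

t=0: input=1 -> V=4
t=1: input=2 -> V=10
t=2: input=3 -> V=0 FIRE
t=3: input=0 -> V=0
t=4: input=0 -> V=0
t=5: input=2 -> V=8
t=6: input=1 -> V=8
t=7: input=2 -> V=0 FIRE

Answer: 0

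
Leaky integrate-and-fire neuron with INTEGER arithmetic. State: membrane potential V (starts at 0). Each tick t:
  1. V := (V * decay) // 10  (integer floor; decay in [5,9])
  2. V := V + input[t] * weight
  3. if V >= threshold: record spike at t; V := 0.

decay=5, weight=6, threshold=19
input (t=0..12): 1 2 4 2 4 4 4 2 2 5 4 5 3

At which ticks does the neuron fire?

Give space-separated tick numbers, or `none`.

Answer: 2 4 5 6 9 10 11

Derivation:
t=0: input=1 -> V=6
t=1: input=2 -> V=15
t=2: input=4 -> V=0 FIRE
t=3: input=2 -> V=12
t=4: input=4 -> V=0 FIRE
t=5: input=4 -> V=0 FIRE
t=6: input=4 -> V=0 FIRE
t=7: input=2 -> V=12
t=8: input=2 -> V=18
t=9: input=5 -> V=0 FIRE
t=10: input=4 -> V=0 FIRE
t=11: input=5 -> V=0 FIRE
t=12: input=3 -> V=18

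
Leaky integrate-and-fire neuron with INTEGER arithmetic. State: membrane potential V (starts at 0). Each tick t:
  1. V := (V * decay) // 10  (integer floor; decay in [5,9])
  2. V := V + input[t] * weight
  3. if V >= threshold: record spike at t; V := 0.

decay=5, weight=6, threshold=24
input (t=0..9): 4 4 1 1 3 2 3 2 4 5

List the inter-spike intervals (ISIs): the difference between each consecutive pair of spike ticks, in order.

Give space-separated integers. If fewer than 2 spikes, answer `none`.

Answer: 1 5 2 1

Derivation:
t=0: input=4 -> V=0 FIRE
t=1: input=4 -> V=0 FIRE
t=2: input=1 -> V=6
t=3: input=1 -> V=9
t=4: input=3 -> V=22
t=5: input=2 -> V=23
t=6: input=3 -> V=0 FIRE
t=7: input=2 -> V=12
t=8: input=4 -> V=0 FIRE
t=9: input=5 -> V=0 FIRE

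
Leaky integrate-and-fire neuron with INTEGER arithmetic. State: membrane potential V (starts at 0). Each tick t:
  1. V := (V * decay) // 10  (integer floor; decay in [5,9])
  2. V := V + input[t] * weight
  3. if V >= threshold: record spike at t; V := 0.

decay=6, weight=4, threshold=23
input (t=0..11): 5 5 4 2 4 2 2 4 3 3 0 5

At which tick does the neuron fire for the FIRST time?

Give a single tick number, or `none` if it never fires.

Answer: 1

Derivation:
t=0: input=5 -> V=20
t=1: input=5 -> V=0 FIRE
t=2: input=4 -> V=16
t=3: input=2 -> V=17
t=4: input=4 -> V=0 FIRE
t=5: input=2 -> V=8
t=6: input=2 -> V=12
t=7: input=4 -> V=0 FIRE
t=8: input=3 -> V=12
t=9: input=3 -> V=19
t=10: input=0 -> V=11
t=11: input=5 -> V=0 FIRE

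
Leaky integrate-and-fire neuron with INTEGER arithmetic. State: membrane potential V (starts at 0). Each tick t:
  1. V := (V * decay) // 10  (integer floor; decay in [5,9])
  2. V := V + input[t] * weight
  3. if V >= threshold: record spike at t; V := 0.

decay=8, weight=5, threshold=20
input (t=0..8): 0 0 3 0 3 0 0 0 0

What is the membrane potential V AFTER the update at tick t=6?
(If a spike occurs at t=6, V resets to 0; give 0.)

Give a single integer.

t=0: input=0 -> V=0
t=1: input=0 -> V=0
t=2: input=3 -> V=15
t=3: input=0 -> V=12
t=4: input=3 -> V=0 FIRE
t=5: input=0 -> V=0
t=6: input=0 -> V=0
t=7: input=0 -> V=0
t=8: input=0 -> V=0

Answer: 0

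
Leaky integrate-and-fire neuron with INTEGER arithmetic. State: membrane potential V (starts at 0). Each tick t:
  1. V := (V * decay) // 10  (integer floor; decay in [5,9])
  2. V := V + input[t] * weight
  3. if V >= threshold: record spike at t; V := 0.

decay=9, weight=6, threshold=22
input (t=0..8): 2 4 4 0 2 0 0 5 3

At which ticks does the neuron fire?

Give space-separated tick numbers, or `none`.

Answer: 1 2 7

Derivation:
t=0: input=2 -> V=12
t=1: input=4 -> V=0 FIRE
t=2: input=4 -> V=0 FIRE
t=3: input=0 -> V=0
t=4: input=2 -> V=12
t=5: input=0 -> V=10
t=6: input=0 -> V=9
t=7: input=5 -> V=0 FIRE
t=8: input=3 -> V=18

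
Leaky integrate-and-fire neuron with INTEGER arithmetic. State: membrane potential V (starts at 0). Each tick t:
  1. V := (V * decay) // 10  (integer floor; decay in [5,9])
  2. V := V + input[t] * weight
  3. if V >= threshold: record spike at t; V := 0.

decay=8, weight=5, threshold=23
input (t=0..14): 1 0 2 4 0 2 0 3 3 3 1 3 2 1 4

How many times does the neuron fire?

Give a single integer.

t=0: input=1 -> V=5
t=1: input=0 -> V=4
t=2: input=2 -> V=13
t=3: input=4 -> V=0 FIRE
t=4: input=0 -> V=0
t=5: input=2 -> V=10
t=6: input=0 -> V=8
t=7: input=3 -> V=21
t=8: input=3 -> V=0 FIRE
t=9: input=3 -> V=15
t=10: input=1 -> V=17
t=11: input=3 -> V=0 FIRE
t=12: input=2 -> V=10
t=13: input=1 -> V=13
t=14: input=4 -> V=0 FIRE

Answer: 4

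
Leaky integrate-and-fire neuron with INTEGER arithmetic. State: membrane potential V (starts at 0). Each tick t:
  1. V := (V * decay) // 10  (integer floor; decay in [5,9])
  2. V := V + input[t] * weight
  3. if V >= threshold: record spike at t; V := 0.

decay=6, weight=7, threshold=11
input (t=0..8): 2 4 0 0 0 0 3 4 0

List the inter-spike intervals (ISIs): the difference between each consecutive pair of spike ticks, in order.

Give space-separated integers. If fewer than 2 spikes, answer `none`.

Answer: 1 5 1

Derivation:
t=0: input=2 -> V=0 FIRE
t=1: input=4 -> V=0 FIRE
t=2: input=0 -> V=0
t=3: input=0 -> V=0
t=4: input=0 -> V=0
t=5: input=0 -> V=0
t=6: input=3 -> V=0 FIRE
t=7: input=4 -> V=0 FIRE
t=8: input=0 -> V=0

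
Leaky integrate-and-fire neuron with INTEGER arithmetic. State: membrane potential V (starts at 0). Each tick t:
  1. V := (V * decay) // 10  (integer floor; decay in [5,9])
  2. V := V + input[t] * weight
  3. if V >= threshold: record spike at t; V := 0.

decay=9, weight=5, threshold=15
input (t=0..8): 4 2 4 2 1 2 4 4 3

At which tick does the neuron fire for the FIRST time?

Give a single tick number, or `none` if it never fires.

t=0: input=4 -> V=0 FIRE
t=1: input=2 -> V=10
t=2: input=4 -> V=0 FIRE
t=3: input=2 -> V=10
t=4: input=1 -> V=14
t=5: input=2 -> V=0 FIRE
t=6: input=4 -> V=0 FIRE
t=7: input=4 -> V=0 FIRE
t=8: input=3 -> V=0 FIRE

Answer: 0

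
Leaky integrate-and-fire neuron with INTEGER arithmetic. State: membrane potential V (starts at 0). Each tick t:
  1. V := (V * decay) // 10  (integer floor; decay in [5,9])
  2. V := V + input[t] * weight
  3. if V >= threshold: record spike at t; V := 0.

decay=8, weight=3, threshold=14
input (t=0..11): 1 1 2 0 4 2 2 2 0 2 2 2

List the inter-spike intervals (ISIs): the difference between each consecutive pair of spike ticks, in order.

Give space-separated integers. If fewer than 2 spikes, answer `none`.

Answer: 3 4

Derivation:
t=0: input=1 -> V=3
t=1: input=1 -> V=5
t=2: input=2 -> V=10
t=3: input=0 -> V=8
t=4: input=4 -> V=0 FIRE
t=5: input=2 -> V=6
t=6: input=2 -> V=10
t=7: input=2 -> V=0 FIRE
t=8: input=0 -> V=0
t=9: input=2 -> V=6
t=10: input=2 -> V=10
t=11: input=2 -> V=0 FIRE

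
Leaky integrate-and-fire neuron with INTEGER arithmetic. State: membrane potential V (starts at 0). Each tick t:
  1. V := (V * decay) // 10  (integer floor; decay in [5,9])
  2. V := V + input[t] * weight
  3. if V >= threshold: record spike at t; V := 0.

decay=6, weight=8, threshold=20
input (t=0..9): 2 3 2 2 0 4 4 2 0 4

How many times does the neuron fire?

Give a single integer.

Answer: 5

Derivation:
t=0: input=2 -> V=16
t=1: input=3 -> V=0 FIRE
t=2: input=2 -> V=16
t=3: input=2 -> V=0 FIRE
t=4: input=0 -> V=0
t=5: input=4 -> V=0 FIRE
t=6: input=4 -> V=0 FIRE
t=7: input=2 -> V=16
t=8: input=0 -> V=9
t=9: input=4 -> V=0 FIRE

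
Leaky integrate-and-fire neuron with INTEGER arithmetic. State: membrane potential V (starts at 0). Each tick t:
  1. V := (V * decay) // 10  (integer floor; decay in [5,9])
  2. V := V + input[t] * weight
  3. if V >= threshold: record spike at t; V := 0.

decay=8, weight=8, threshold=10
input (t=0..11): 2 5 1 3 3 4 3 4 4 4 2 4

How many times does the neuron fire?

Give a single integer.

t=0: input=2 -> V=0 FIRE
t=1: input=5 -> V=0 FIRE
t=2: input=1 -> V=8
t=3: input=3 -> V=0 FIRE
t=4: input=3 -> V=0 FIRE
t=5: input=4 -> V=0 FIRE
t=6: input=3 -> V=0 FIRE
t=7: input=4 -> V=0 FIRE
t=8: input=4 -> V=0 FIRE
t=9: input=4 -> V=0 FIRE
t=10: input=2 -> V=0 FIRE
t=11: input=4 -> V=0 FIRE

Answer: 11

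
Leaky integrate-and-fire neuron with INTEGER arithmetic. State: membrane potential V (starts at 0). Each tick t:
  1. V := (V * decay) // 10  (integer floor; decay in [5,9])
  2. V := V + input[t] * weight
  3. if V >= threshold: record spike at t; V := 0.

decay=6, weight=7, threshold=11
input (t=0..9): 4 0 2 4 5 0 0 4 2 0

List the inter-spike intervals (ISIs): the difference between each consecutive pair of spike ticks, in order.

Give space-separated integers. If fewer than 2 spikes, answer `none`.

t=0: input=4 -> V=0 FIRE
t=1: input=0 -> V=0
t=2: input=2 -> V=0 FIRE
t=3: input=4 -> V=0 FIRE
t=4: input=5 -> V=0 FIRE
t=5: input=0 -> V=0
t=6: input=0 -> V=0
t=7: input=4 -> V=0 FIRE
t=8: input=2 -> V=0 FIRE
t=9: input=0 -> V=0

Answer: 2 1 1 3 1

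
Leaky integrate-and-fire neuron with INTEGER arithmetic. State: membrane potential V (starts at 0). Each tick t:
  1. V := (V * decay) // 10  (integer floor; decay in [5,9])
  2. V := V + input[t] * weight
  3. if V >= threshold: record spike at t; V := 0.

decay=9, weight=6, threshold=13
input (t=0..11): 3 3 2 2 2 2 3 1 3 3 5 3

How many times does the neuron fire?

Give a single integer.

t=0: input=3 -> V=0 FIRE
t=1: input=3 -> V=0 FIRE
t=2: input=2 -> V=12
t=3: input=2 -> V=0 FIRE
t=4: input=2 -> V=12
t=5: input=2 -> V=0 FIRE
t=6: input=3 -> V=0 FIRE
t=7: input=1 -> V=6
t=8: input=3 -> V=0 FIRE
t=9: input=3 -> V=0 FIRE
t=10: input=5 -> V=0 FIRE
t=11: input=3 -> V=0 FIRE

Answer: 9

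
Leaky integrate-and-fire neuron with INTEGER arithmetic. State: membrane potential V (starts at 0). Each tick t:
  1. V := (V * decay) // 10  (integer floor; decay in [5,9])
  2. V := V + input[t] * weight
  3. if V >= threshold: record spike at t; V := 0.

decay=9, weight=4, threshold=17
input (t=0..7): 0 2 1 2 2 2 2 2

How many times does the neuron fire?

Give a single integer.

t=0: input=0 -> V=0
t=1: input=2 -> V=8
t=2: input=1 -> V=11
t=3: input=2 -> V=0 FIRE
t=4: input=2 -> V=8
t=5: input=2 -> V=15
t=6: input=2 -> V=0 FIRE
t=7: input=2 -> V=8

Answer: 2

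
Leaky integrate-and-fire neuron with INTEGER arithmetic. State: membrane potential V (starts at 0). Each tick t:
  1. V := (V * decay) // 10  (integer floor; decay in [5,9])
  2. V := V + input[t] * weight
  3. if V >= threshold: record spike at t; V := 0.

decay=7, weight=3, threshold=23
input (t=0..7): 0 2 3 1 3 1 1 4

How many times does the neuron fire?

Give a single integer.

Answer: 0

Derivation:
t=0: input=0 -> V=0
t=1: input=2 -> V=6
t=2: input=3 -> V=13
t=3: input=1 -> V=12
t=4: input=3 -> V=17
t=5: input=1 -> V=14
t=6: input=1 -> V=12
t=7: input=4 -> V=20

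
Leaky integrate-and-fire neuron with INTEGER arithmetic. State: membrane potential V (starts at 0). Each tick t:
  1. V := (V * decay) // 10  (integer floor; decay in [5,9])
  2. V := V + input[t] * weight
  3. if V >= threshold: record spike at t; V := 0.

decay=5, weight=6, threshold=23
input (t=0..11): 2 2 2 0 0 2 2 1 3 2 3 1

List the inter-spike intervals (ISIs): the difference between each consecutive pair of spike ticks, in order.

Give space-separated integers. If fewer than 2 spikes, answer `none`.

Answer: 2

Derivation:
t=0: input=2 -> V=12
t=1: input=2 -> V=18
t=2: input=2 -> V=21
t=3: input=0 -> V=10
t=4: input=0 -> V=5
t=5: input=2 -> V=14
t=6: input=2 -> V=19
t=7: input=1 -> V=15
t=8: input=3 -> V=0 FIRE
t=9: input=2 -> V=12
t=10: input=3 -> V=0 FIRE
t=11: input=1 -> V=6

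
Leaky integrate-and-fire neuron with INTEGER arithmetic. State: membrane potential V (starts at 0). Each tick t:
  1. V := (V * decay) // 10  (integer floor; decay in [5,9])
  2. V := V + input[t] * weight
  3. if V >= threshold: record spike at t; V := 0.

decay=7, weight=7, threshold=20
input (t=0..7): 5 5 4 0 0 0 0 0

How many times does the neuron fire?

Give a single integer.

Answer: 3

Derivation:
t=0: input=5 -> V=0 FIRE
t=1: input=5 -> V=0 FIRE
t=2: input=4 -> V=0 FIRE
t=3: input=0 -> V=0
t=4: input=0 -> V=0
t=5: input=0 -> V=0
t=6: input=0 -> V=0
t=7: input=0 -> V=0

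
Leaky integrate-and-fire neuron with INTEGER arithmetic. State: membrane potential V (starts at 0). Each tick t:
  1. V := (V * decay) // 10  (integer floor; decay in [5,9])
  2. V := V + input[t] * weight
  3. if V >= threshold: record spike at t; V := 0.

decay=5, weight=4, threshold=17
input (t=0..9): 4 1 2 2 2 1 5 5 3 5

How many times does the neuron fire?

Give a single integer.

t=0: input=4 -> V=16
t=1: input=1 -> V=12
t=2: input=2 -> V=14
t=3: input=2 -> V=15
t=4: input=2 -> V=15
t=5: input=1 -> V=11
t=6: input=5 -> V=0 FIRE
t=7: input=5 -> V=0 FIRE
t=8: input=3 -> V=12
t=9: input=5 -> V=0 FIRE

Answer: 3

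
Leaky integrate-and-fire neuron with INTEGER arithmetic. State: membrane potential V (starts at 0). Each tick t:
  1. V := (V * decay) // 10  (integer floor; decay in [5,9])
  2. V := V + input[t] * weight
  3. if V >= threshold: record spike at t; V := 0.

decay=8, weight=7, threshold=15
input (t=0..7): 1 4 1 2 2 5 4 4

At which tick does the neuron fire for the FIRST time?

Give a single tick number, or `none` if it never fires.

t=0: input=1 -> V=7
t=1: input=4 -> V=0 FIRE
t=2: input=1 -> V=7
t=3: input=2 -> V=0 FIRE
t=4: input=2 -> V=14
t=5: input=5 -> V=0 FIRE
t=6: input=4 -> V=0 FIRE
t=7: input=4 -> V=0 FIRE

Answer: 1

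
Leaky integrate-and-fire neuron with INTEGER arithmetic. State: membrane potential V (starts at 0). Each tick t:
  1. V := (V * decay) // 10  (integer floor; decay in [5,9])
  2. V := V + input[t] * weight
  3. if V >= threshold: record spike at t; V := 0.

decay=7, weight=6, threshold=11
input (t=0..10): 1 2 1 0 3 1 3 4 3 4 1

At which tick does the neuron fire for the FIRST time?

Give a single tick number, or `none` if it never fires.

t=0: input=1 -> V=6
t=1: input=2 -> V=0 FIRE
t=2: input=1 -> V=6
t=3: input=0 -> V=4
t=4: input=3 -> V=0 FIRE
t=5: input=1 -> V=6
t=6: input=3 -> V=0 FIRE
t=7: input=4 -> V=0 FIRE
t=8: input=3 -> V=0 FIRE
t=9: input=4 -> V=0 FIRE
t=10: input=1 -> V=6

Answer: 1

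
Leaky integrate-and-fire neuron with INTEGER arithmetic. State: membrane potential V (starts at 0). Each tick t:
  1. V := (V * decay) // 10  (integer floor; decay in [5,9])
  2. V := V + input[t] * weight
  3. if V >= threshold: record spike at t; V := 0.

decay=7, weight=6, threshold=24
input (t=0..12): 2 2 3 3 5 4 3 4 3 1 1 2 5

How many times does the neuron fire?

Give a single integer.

Answer: 6

Derivation:
t=0: input=2 -> V=12
t=1: input=2 -> V=20
t=2: input=3 -> V=0 FIRE
t=3: input=3 -> V=18
t=4: input=5 -> V=0 FIRE
t=5: input=4 -> V=0 FIRE
t=6: input=3 -> V=18
t=7: input=4 -> V=0 FIRE
t=8: input=3 -> V=18
t=9: input=1 -> V=18
t=10: input=1 -> V=18
t=11: input=2 -> V=0 FIRE
t=12: input=5 -> V=0 FIRE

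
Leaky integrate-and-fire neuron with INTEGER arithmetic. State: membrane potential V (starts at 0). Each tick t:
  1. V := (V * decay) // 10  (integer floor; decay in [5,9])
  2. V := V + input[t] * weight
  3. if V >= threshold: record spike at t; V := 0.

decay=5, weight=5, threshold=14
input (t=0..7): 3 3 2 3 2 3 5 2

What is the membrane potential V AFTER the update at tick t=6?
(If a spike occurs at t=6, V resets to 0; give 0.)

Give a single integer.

Answer: 0

Derivation:
t=0: input=3 -> V=0 FIRE
t=1: input=3 -> V=0 FIRE
t=2: input=2 -> V=10
t=3: input=3 -> V=0 FIRE
t=4: input=2 -> V=10
t=5: input=3 -> V=0 FIRE
t=6: input=5 -> V=0 FIRE
t=7: input=2 -> V=10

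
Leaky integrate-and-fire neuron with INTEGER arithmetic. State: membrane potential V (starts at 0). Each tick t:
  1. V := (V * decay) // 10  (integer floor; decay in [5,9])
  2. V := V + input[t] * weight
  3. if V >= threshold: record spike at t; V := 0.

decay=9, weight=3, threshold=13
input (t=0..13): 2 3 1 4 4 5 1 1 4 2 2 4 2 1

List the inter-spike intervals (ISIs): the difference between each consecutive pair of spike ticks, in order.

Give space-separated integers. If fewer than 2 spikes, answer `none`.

Answer: 2 2 3 3

Derivation:
t=0: input=2 -> V=6
t=1: input=3 -> V=0 FIRE
t=2: input=1 -> V=3
t=3: input=4 -> V=0 FIRE
t=4: input=4 -> V=12
t=5: input=5 -> V=0 FIRE
t=6: input=1 -> V=3
t=7: input=1 -> V=5
t=8: input=4 -> V=0 FIRE
t=9: input=2 -> V=6
t=10: input=2 -> V=11
t=11: input=4 -> V=0 FIRE
t=12: input=2 -> V=6
t=13: input=1 -> V=8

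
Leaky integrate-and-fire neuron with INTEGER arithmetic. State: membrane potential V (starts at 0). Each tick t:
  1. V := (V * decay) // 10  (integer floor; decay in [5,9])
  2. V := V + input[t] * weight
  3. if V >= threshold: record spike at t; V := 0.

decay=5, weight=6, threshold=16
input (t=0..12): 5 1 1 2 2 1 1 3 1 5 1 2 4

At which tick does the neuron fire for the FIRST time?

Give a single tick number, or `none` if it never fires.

Answer: 0

Derivation:
t=0: input=5 -> V=0 FIRE
t=1: input=1 -> V=6
t=2: input=1 -> V=9
t=3: input=2 -> V=0 FIRE
t=4: input=2 -> V=12
t=5: input=1 -> V=12
t=6: input=1 -> V=12
t=7: input=3 -> V=0 FIRE
t=8: input=1 -> V=6
t=9: input=5 -> V=0 FIRE
t=10: input=1 -> V=6
t=11: input=2 -> V=15
t=12: input=4 -> V=0 FIRE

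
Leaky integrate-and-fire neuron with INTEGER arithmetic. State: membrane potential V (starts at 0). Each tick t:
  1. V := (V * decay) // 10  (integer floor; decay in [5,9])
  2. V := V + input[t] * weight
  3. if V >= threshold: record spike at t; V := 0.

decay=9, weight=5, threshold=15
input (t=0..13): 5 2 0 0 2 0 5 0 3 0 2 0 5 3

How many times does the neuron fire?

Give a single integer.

Answer: 6

Derivation:
t=0: input=5 -> V=0 FIRE
t=1: input=2 -> V=10
t=2: input=0 -> V=9
t=3: input=0 -> V=8
t=4: input=2 -> V=0 FIRE
t=5: input=0 -> V=0
t=6: input=5 -> V=0 FIRE
t=7: input=0 -> V=0
t=8: input=3 -> V=0 FIRE
t=9: input=0 -> V=0
t=10: input=2 -> V=10
t=11: input=0 -> V=9
t=12: input=5 -> V=0 FIRE
t=13: input=3 -> V=0 FIRE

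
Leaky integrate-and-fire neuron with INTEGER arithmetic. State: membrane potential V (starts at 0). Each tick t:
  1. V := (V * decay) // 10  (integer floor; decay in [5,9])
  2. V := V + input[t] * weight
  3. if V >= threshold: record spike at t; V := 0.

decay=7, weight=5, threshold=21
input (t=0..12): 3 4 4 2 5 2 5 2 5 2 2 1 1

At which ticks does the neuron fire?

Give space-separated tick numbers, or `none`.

Answer: 1 3 4 6 8

Derivation:
t=0: input=3 -> V=15
t=1: input=4 -> V=0 FIRE
t=2: input=4 -> V=20
t=3: input=2 -> V=0 FIRE
t=4: input=5 -> V=0 FIRE
t=5: input=2 -> V=10
t=6: input=5 -> V=0 FIRE
t=7: input=2 -> V=10
t=8: input=5 -> V=0 FIRE
t=9: input=2 -> V=10
t=10: input=2 -> V=17
t=11: input=1 -> V=16
t=12: input=1 -> V=16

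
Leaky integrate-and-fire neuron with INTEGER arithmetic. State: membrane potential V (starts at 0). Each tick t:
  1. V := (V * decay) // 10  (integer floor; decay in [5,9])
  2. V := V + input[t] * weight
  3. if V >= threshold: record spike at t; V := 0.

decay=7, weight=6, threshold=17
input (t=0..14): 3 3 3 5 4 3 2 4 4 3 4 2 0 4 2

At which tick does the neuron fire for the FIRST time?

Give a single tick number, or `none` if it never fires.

t=0: input=3 -> V=0 FIRE
t=1: input=3 -> V=0 FIRE
t=2: input=3 -> V=0 FIRE
t=3: input=5 -> V=0 FIRE
t=4: input=4 -> V=0 FIRE
t=5: input=3 -> V=0 FIRE
t=6: input=2 -> V=12
t=7: input=4 -> V=0 FIRE
t=8: input=4 -> V=0 FIRE
t=9: input=3 -> V=0 FIRE
t=10: input=4 -> V=0 FIRE
t=11: input=2 -> V=12
t=12: input=0 -> V=8
t=13: input=4 -> V=0 FIRE
t=14: input=2 -> V=12

Answer: 0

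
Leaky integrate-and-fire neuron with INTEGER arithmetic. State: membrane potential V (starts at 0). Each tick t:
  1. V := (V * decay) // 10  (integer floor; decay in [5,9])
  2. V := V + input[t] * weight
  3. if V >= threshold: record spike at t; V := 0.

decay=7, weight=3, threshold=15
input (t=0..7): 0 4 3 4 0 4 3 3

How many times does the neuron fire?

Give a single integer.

t=0: input=0 -> V=0
t=1: input=4 -> V=12
t=2: input=3 -> V=0 FIRE
t=3: input=4 -> V=12
t=4: input=0 -> V=8
t=5: input=4 -> V=0 FIRE
t=6: input=3 -> V=9
t=7: input=3 -> V=0 FIRE

Answer: 3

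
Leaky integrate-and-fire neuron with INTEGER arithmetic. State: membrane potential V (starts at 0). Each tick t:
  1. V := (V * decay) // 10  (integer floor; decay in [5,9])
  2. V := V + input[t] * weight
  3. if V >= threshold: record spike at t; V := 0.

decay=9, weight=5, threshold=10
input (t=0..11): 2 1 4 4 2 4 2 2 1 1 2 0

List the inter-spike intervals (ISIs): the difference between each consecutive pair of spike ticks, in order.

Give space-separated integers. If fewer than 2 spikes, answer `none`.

Answer: 2 1 1 1 1 1 3

Derivation:
t=0: input=2 -> V=0 FIRE
t=1: input=1 -> V=5
t=2: input=4 -> V=0 FIRE
t=3: input=4 -> V=0 FIRE
t=4: input=2 -> V=0 FIRE
t=5: input=4 -> V=0 FIRE
t=6: input=2 -> V=0 FIRE
t=7: input=2 -> V=0 FIRE
t=8: input=1 -> V=5
t=9: input=1 -> V=9
t=10: input=2 -> V=0 FIRE
t=11: input=0 -> V=0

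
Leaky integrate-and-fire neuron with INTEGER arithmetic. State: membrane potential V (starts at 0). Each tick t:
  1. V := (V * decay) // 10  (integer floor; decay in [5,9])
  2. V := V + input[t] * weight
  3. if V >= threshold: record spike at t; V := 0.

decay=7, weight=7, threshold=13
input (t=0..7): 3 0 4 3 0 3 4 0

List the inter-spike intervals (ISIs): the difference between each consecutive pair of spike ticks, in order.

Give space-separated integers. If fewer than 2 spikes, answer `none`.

Answer: 2 1 2 1

Derivation:
t=0: input=3 -> V=0 FIRE
t=1: input=0 -> V=0
t=2: input=4 -> V=0 FIRE
t=3: input=3 -> V=0 FIRE
t=4: input=0 -> V=0
t=5: input=3 -> V=0 FIRE
t=6: input=4 -> V=0 FIRE
t=7: input=0 -> V=0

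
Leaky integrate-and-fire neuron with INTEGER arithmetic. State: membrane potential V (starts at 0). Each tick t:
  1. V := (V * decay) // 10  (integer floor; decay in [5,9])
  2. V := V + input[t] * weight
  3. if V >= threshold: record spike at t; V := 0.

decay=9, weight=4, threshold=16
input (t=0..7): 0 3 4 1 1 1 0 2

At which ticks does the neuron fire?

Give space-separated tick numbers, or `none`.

Answer: 2 7

Derivation:
t=0: input=0 -> V=0
t=1: input=3 -> V=12
t=2: input=4 -> V=0 FIRE
t=3: input=1 -> V=4
t=4: input=1 -> V=7
t=5: input=1 -> V=10
t=6: input=0 -> V=9
t=7: input=2 -> V=0 FIRE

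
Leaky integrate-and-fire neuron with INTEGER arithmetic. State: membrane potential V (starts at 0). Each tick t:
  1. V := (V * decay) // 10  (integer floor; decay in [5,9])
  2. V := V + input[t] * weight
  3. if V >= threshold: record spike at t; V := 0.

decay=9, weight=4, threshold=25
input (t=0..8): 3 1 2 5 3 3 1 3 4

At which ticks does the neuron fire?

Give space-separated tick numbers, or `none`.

t=0: input=3 -> V=12
t=1: input=1 -> V=14
t=2: input=2 -> V=20
t=3: input=5 -> V=0 FIRE
t=4: input=3 -> V=12
t=5: input=3 -> V=22
t=6: input=1 -> V=23
t=7: input=3 -> V=0 FIRE
t=8: input=4 -> V=16

Answer: 3 7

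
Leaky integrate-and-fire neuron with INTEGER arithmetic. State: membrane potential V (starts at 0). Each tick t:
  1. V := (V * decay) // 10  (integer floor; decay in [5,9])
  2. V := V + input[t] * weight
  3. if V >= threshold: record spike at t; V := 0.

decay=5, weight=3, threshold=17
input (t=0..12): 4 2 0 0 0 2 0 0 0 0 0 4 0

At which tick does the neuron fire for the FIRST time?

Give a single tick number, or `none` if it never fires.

Answer: none

Derivation:
t=0: input=4 -> V=12
t=1: input=2 -> V=12
t=2: input=0 -> V=6
t=3: input=0 -> V=3
t=4: input=0 -> V=1
t=5: input=2 -> V=6
t=6: input=0 -> V=3
t=7: input=0 -> V=1
t=8: input=0 -> V=0
t=9: input=0 -> V=0
t=10: input=0 -> V=0
t=11: input=4 -> V=12
t=12: input=0 -> V=6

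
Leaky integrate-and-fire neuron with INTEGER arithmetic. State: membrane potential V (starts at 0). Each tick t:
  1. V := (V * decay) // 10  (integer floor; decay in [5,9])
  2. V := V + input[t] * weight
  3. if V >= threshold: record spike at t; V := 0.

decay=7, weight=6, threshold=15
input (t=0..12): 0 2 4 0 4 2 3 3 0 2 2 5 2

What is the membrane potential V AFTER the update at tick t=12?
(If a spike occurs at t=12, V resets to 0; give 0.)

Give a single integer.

t=0: input=0 -> V=0
t=1: input=2 -> V=12
t=2: input=4 -> V=0 FIRE
t=3: input=0 -> V=0
t=4: input=4 -> V=0 FIRE
t=5: input=2 -> V=12
t=6: input=3 -> V=0 FIRE
t=7: input=3 -> V=0 FIRE
t=8: input=0 -> V=0
t=9: input=2 -> V=12
t=10: input=2 -> V=0 FIRE
t=11: input=5 -> V=0 FIRE
t=12: input=2 -> V=12

Answer: 12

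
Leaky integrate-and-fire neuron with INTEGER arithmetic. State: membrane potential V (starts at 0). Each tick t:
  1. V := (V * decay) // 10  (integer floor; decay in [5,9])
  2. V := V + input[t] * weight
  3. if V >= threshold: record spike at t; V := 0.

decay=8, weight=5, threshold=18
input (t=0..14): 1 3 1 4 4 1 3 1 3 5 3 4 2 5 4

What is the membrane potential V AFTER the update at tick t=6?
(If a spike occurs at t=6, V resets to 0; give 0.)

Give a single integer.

Answer: 0

Derivation:
t=0: input=1 -> V=5
t=1: input=3 -> V=0 FIRE
t=2: input=1 -> V=5
t=3: input=4 -> V=0 FIRE
t=4: input=4 -> V=0 FIRE
t=5: input=1 -> V=5
t=6: input=3 -> V=0 FIRE
t=7: input=1 -> V=5
t=8: input=3 -> V=0 FIRE
t=9: input=5 -> V=0 FIRE
t=10: input=3 -> V=15
t=11: input=4 -> V=0 FIRE
t=12: input=2 -> V=10
t=13: input=5 -> V=0 FIRE
t=14: input=4 -> V=0 FIRE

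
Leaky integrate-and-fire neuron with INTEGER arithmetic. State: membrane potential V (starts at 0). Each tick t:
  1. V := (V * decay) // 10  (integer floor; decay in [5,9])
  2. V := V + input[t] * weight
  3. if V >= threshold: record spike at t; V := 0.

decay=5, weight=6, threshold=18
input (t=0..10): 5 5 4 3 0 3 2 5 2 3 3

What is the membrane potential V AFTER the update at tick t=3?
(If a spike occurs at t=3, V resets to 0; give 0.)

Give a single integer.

Answer: 0

Derivation:
t=0: input=5 -> V=0 FIRE
t=1: input=5 -> V=0 FIRE
t=2: input=4 -> V=0 FIRE
t=3: input=3 -> V=0 FIRE
t=4: input=0 -> V=0
t=5: input=3 -> V=0 FIRE
t=6: input=2 -> V=12
t=7: input=5 -> V=0 FIRE
t=8: input=2 -> V=12
t=9: input=3 -> V=0 FIRE
t=10: input=3 -> V=0 FIRE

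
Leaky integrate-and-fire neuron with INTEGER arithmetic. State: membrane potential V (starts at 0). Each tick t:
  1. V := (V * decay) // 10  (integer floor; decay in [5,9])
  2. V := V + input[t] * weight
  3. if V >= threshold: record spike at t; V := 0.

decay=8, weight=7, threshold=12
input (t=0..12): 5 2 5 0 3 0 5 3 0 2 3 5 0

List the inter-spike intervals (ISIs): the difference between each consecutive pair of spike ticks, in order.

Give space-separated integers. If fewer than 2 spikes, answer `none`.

Answer: 1 1 2 2 1 2 1 1

Derivation:
t=0: input=5 -> V=0 FIRE
t=1: input=2 -> V=0 FIRE
t=2: input=5 -> V=0 FIRE
t=3: input=0 -> V=0
t=4: input=3 -> V=0 FIRE
t=5: input=0 -> V=0
t=6: input=5 -> V=0 FIRE
t=7: input=3 -> V=0 FIRE
t=8: input=0 -> V=0
t=9: input=2 -> V=0 FIRE
t=10: input=3 -> V=0 FIRE
t=11: input=5 -> V=0 FIRE
t=12: input=0 -> V=0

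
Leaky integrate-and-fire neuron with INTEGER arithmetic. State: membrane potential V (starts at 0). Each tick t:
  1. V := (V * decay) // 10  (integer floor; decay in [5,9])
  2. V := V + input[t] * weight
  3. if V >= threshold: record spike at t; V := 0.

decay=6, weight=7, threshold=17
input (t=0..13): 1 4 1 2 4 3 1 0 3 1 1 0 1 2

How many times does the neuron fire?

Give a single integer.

t=0: input=1 -> V=7
t=1: input=4 -> V=0 FIRE
t=2: input=1 -> V=7
t=3: input=2 -> V=0 FIRE
t=4: input=4 -> V=0 FIRE
t=5: input=3 -> V=0 FIRE
t=6: input=1 -> V=7
t=7: input=0 -> V=4
t=8: input=3 -> V=0 FIRE
t=9: input=1 -> V=7
t=10: input=1 -> V=11
t=11: input=0 -> V=6
t=12: input=1 -> V=10
t=13: input=2 -> V=0 FIRE

Answer: 6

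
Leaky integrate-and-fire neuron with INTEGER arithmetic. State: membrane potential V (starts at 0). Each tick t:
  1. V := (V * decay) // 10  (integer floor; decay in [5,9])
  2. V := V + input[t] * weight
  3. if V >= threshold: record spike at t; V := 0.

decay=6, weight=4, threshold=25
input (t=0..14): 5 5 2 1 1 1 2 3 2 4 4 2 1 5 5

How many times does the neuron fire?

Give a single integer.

t=0: input=5 -> V=20
t=1: input=5 -> V=0 FIRE
t=2: input=2 -> V=8
t=3: input=1 -> V=8
t=4: input=1 -> V=8
t=5: input=1 -> V=8
t=6: input=2 -> V=12
t=7: input=3 -> V=19
t=8: input=2 -> V=19
t=9: input=4 -> V=0 FIRE
t=10: input=4 -> V=16
t=11: input=2 -> V=17
t=12: input=1 -> V=14
t=13: input=5 -> V=0 FIRE
t=14: input=5 -> V=20

Answer: 3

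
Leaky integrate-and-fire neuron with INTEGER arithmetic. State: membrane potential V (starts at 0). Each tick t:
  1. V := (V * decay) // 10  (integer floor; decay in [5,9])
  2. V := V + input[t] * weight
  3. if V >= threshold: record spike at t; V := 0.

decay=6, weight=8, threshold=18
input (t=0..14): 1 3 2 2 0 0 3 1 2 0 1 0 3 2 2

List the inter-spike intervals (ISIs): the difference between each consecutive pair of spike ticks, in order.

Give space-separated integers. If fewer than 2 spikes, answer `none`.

Answer: 2 3 2 4 2

Derivation:
t=0: input=1 -> V=8
t=1: input=3 -> V=0 FIRE
t=2: input=2 -> V=16
t=3: input=2 -> V=0 FIRE
t=4: input=0 -> V=0
t=5: input=0 -> V=0
t=6: input=3 -> V=0 FIRE
t=7: input=1 -> V=8
t=8: input=2 -> V=0 FIRE
t=9: input=0 -> V=0
t=10: input=1 -> V=8
t=11: input=0 -> V=4
t=12: input=3 -> V=0 FIRE
t=13: input=2 -> V=16
t=14: input=2 -> V=0 FIRE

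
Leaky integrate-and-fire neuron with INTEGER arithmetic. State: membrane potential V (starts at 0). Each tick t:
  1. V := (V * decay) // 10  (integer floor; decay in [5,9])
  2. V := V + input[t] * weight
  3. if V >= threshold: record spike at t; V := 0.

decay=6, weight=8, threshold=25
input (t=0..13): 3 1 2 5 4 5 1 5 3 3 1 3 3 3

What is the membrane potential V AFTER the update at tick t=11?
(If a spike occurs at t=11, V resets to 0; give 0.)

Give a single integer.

Answer: 0

Derivation:
t=0: input=3 -> V=24
t=1: input=1 -> V=22
t=2: input=2 -> V=0 FIRE
t=3: input=5 -> V=0 FIRE
t=4: input=4 -> V=0 FIRE
t=5: input=5 -> V=0 FIRE
t=6: input=1 -> V=8
t=7: input=5 -> V=0 FIRE
t=8: input=3 -> V=24
t=9: input=3 -> V=0 FIRE
t=10: input=1 -> V=8
t=11: input=3 -> V=0 FIRE
t=12: input=3 -> V=24
t=13: input=3 -> V=0 FIRE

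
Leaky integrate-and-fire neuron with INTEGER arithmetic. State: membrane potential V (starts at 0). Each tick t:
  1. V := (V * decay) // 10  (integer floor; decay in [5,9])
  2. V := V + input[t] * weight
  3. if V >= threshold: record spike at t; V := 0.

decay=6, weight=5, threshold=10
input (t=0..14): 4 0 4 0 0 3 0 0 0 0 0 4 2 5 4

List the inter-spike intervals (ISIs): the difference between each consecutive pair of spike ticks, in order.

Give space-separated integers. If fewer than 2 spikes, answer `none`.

Answer: 2 3 6 1 1 1

Derivation:
t=0: input=4 -> V=0 FIRE
t=1: input=0 -> V=0
t=2: input=4 -> V=0 FIRE
t=3: input=0 -> V=0
t=4: input=0 -> V=0
t=5: input=3 -> V=0 FIRE
t=6: input=0 -> V=0
t=7: input=0 -> V=0
t=8: input=0 -> V=0
t=9: input=0 -> V=0
t=10: input=0 -> V=0
t=11: input=4 -> V=0 FIRE
t=12: input=2 -> V=0 FIRE
t=13: input=5 -> V=0 FIRE
t=14: input=4 -> V=0 FIRE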